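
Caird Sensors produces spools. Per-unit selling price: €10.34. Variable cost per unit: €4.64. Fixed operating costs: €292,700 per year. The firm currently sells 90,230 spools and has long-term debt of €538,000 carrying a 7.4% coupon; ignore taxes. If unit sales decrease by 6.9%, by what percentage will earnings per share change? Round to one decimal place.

-19.5%

At 90,230 units, contribution = 90,230 × €5.70 = €514,311.00.
Subtracting fixed costs: EBIT = €514,311.00 − €292,700 = €221,611.00.
After interest of €39,812.00, pre-tax earnings = €181,799.00.
Degree of combined leverage = contribution ÷ (EBIT − I) = €514,311.00 ÷ €181,799.00 = 2.8290.
%ΔEPS = DCL × %ΔSales = 2.8290 × -6.9% = -19.5%.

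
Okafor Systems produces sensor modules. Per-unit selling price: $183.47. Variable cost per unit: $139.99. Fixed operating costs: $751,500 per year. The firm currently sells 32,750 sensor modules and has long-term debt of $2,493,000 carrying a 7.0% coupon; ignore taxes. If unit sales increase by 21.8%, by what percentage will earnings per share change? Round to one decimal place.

+62.3%

Contribution at this volume is 32,750 × $43.48 = $1,423,970.00.
Subtracting fixed costs: EBIT = $1,423,970.00 − $751,500 = $672,470.00.
After interest of $174,510.00, pre-tax earnings = $497,960.00.
DCL = total CM / (EBIT − I) = $1,423,970.00 / $497,960.00 = 2.8596.
%ΔEPS = DCL × %ΔSales = 2.8596 × +21.8% = +62.3%.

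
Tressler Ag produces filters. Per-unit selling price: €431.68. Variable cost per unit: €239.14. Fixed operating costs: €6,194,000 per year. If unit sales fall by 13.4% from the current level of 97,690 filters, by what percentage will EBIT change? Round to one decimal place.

At 97,690 units, contribution = 97,690 × €192.54 = €18,809,232.60.
Subtracting fixed costs: EBIT = €18,809,232.60 − €6,194,000 = €12,615,232.60.
So DOL = total CM / EBIT = €18,809,232.60 / €12,615,232.60 = 1.4910.
So EBIT moves 1.4910 × (-13.4%) = -20.0%.

-20.0%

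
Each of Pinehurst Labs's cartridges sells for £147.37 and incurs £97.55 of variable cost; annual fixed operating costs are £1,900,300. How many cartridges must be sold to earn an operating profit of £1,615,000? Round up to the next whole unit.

70,561 cartridges

Each unit contributes £147.37 − £97.55 = £49.82.
Required volume = (fixed costs + target profit) ÷ CM = (£1,900,300 + £1,615,000) ÷ £49.82 = 70,560.02, so 70,561 cartridges.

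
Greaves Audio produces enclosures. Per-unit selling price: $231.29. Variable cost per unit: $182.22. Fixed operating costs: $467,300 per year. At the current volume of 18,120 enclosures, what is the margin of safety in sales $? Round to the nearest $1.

Each unit contributes $231.29 − $182.22 = $49.07. Break-even units = $467,300 ÷ $49.07 = 9,523.13; break-even revenue = 9,523.13 × $231.29 = $2,202,604.79.
Actual sales revenue = 18,120 × $231.29 = $4,190,974.80.
Margin of safety = $4,190,974.80 − $2,202,604.79 = $1,988,370.

$1,988,370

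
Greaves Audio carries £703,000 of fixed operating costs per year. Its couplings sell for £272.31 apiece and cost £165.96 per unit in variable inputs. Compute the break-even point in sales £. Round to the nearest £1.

Contribution margin per unit = £272.31 − £165.96 = £106.35, a CM ratio of £106.35 ÷ £272.31 = 0.3905.
Break-even sales = FC ÷ CM ratio = £703,000 × £272.31 / £106.35 = £1,800,037.

£1,800,037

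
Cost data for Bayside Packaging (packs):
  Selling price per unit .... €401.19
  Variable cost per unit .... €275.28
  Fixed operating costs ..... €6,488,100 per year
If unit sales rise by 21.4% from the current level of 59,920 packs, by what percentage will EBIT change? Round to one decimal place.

+152.8%

At 59,920 units, contribution = 59,920 × €125.91 = €7,544,527.20.
EBIT = €7,544,527.20 − €6,488,100 = €1,056,427.20.
Degree of operating leverage = €7,544,527.20 / €1,056,427.20 = 7.1415.
%ΔEBIT = DOL × %ΔSales = 7.1415 × +21.4% = +152.8%.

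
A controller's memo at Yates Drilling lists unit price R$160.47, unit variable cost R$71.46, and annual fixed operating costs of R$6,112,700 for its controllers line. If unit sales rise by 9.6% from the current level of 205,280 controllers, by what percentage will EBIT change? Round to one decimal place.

+14.4%

Contribution at this volume is 205,280 × R$89.01 = R$18,271,972.80.
Operating income = contribution − fixed costs = R$18,271,972.80 − R$6,112,700 = R$12,159,272.80.
So DOL = total CM / EBIT = R$18,271,972.80 / R$12,159,272.80 = 1.5027.
%ΔEBIT = DOL × %ΔSales = 1.5027 × +9.6% = +14.4%.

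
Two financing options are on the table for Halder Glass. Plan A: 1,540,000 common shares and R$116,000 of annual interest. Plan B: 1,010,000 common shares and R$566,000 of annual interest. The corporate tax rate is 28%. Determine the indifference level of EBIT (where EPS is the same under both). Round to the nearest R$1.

Set EPS_A = EPS_B: (EBIT − R$116,000)(1 − 0.28) ÷ 1,540,000 = (EBIT − R$566,000)(1 − 0.28) ÷ 1,010,000.
The (1 − t) factor cancels: (EBIT − 116,000) × 1,010,000 = (EBIT − 566,000) × 1,540,000.
Solving, EBIT = (566,000·1,540,000 − 116,000·1,010,000) / (1,540,000 − 1,010,000) = 754,480,000,000 / 530,000 = 1,423,547.17.

R$1,423,547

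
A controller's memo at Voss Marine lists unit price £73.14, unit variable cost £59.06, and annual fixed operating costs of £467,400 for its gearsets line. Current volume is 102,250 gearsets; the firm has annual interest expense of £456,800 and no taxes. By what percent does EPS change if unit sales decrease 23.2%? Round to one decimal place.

Total contribution margin = 102,250 × £14.08 = £1,439,680.00.
Operating income = contribution − fixed costs = £1,439,680.00 − £467,400 = £972,280.00.
After interest of £456,800.00, pre-tax earnings = £515,480.00.
Degree of combined leverage = contribution ÷ (EBIT − I) = £1,439,680.00 ÷ £515,480.00 = 2.7929.
EPS therefore changes by 2.7929 × (-23.2%) = -64.8%.

-64.8%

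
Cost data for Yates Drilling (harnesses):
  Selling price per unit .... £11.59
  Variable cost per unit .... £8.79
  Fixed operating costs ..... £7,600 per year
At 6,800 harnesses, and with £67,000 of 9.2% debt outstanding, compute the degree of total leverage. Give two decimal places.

3.61

Contribution at this volume is 6,800 × £2.80 = £19,040.00.
EBIT = £19,040.00 − £7,600 = £11,440.00. Interest = £6,164.00, so EBIT − I = £5,276.00.
Degree of total leverage = total CM / (EBIT − interest) = £19,040.00 / £5,276.00 = 3.6088.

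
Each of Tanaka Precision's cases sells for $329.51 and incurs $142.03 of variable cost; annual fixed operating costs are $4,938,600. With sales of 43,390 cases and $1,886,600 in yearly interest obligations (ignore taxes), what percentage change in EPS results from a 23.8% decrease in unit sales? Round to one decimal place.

Contribution at this volume is 43,390 × $187.48 = $8,134,757.20.
Subtracting fixed costs: EBIT = $8,134,757.20 − $4,938,600 = $3,196,157.20.
Interest = $1,886,600.00, so EBIT − I = $1,309,557.20.
DCL = total CM / (EBIT − I) = $8,134,757.20 / $1,309,557.20 = 6.2118.
EPS therefore changes by 6.2118 × (-23.8%) = -147.8%.

-147.8%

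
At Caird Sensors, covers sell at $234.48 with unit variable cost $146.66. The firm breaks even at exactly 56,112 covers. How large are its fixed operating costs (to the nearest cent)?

$4,927,755.84

Contribution margin per unit = $234.48 − $146.66 = $87.82.
Fixed costs = break-even units × CM = 56,112 × $87.82 = $4,927,755.84.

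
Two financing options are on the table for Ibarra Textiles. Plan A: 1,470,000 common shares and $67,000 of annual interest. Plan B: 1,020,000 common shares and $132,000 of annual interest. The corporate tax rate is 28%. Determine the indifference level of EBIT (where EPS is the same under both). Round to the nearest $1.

$279,333

Set EPS_A = EPS_B: (EBIT − $67,000)(1 − 0.28) ÷ 1,470,000 = (EBIT − $132,000)(1 − 0.28) ÷ 1,020,000.
Cancelling (1 − t) and cross-multiplying: 1,020,000·(EBIT − 67,000) = 1,470,000·(EBIT − 132,000).
EBIT × (1,470,000 − 1,020,000) = 132,000 × 1,470,000 − 67,000 × 1,020,000 = 125,700,000,000, so EBIT = 125,700,000,000 ÷ 450,000 = 279,333.33.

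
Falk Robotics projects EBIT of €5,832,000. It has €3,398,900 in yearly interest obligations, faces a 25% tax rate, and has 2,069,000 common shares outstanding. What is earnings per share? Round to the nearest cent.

Interest = €3,398,900.00, so EBT = €5,832,000 − €3,398,900.00 = €2,433,100.00.
After tax at 25%: net income = €2,433,100.00 × 0.75 = €1,824,825.00.
EPS = €1,824,825.00 ÷ 2,069,000 = €0.88.

€0.88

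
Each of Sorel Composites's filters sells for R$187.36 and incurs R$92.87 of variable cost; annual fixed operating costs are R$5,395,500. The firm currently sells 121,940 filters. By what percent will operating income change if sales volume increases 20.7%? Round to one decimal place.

+38.9%

Total contribution margin = 121,940 × R$94.49 = R$11,522,110.60.
EBIT = R$11,522,110.60 − R$5,395,500 = R$6,126,610.60.
Degree of operating leverage = R$11,522,110.60 / R$6,126,610.60 = 1.8807.
So EBIT moves 1.8807 × (+20.7%) = +38.9%.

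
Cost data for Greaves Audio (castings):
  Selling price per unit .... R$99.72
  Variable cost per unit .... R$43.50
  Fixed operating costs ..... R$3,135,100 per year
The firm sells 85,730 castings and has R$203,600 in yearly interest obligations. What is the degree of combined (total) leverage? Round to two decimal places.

3.25

Total contribution margin = 85,730 × R$56.22 = R$4,819,740.60.
Subtracting fixed costs: EBIT = R$4,819,740.60 − R$3,135,100 = R$1,684,640.60. Interest = R$203,600.00.
DOL = R$4,819,740.60 ÷ R$1,684,640.60 = 2.8610; DFL = R$1,684,640.60 ÷ R$1,481,040.60 = 1.1375.
DCL = DOL × DFL = 2.8610 × 1.1375 = 3.2544.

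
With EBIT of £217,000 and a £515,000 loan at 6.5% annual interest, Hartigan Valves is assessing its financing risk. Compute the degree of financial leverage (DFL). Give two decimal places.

1.18

Annual interest charges come to £33,475.00.
Degree of financial leverage = EBIT / (EBIT − interest) = £217,000 / £183,525.00 = 1.1824.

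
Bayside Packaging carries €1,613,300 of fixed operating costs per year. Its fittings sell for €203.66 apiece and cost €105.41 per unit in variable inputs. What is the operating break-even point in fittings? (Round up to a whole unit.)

Contribution margin per unit = €203.66 − €105.41 = €98.25.
Break-even volume = fixed costs ÷ CM per unit = €1,613,300 ÷ €98.25 = 16,420.36, so 16,421 fittings.

16,421 fittings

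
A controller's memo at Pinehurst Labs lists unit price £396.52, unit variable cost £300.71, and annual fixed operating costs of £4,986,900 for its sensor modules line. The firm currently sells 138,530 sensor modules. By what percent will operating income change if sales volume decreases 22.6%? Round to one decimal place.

-36.2%

Contribution at this volume is 138,530 × £95.81 = £13,272,559.30.
Operating income = contribution − fixed costs = £13,272,559.30 − £4,986,900 = £8,285,659.30.
Degree of operating leverage = £13,272,559.30 / £8,285,659.30 = 1.6019.
So EBIT moves 1.6019 × (-22.6%) = -36.2%.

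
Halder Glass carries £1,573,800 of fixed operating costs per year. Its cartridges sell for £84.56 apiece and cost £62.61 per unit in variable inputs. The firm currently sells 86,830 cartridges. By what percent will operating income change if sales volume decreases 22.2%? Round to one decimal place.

-127.4%

Total contribution margin = 86,830 × £21.95 = £1,905,918.50.
Operating income = contribution − fixed costs = £1,905,918.50 − £1,573,800 = £332,118.50.
DOL = contribution ÷ EBIT = £1,905,918.50 ÷ £332,118.50 = 5.7387.
%ΔEBIT = DOL × %ΔSales = 5.7387 × -22.2% = -127.4%.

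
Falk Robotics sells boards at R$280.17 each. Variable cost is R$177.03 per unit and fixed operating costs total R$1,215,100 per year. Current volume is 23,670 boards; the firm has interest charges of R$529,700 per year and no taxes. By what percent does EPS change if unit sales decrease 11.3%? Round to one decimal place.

Contribution at this volume is 23,670 × R$103.14 = R$2,441,323.80.
EBIT = R$2,441,323.80 − R$1,215,100 = R$1,226,223.80.
Interest = R$529,700.00, so EBIT − I = R$696,523.80.
Degree of combined leverage = contribution ÷ (EBIT − I) = R$2,441,323.80 ÷ R$696,523.80 = 3.5050.
EPS therefore changes by 3.5050 × (-11.3%) = -39.6%.

-39.6%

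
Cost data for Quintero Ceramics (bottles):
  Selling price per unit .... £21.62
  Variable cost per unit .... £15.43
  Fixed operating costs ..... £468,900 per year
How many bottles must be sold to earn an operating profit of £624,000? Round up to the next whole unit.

176,559 bottles

Each unit contributes £21.62 − £15.43 = £6.19.
Required volume = (fixed costs + target profit) ÷ CM = (£468,900 + £624,000) ÷ £6.19 = 176,558.97, so 176,559 bottles.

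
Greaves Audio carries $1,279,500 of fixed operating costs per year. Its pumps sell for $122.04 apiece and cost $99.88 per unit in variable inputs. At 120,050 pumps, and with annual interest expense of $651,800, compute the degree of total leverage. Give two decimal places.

3.65

Total contribution margin = 120,050 × $22.16 = $2,660,308.00.
Operating income = contribution − fixed costs = $2,660,308.00 − $1,279,500 = $1,380,808.00. Interest = $651,800.00, so EBIT − I = $729,008.00.
DCL = contribution ÷ (EBIT − I) = $2,660,308.00 ÷ $729,008.00 = 3.6492.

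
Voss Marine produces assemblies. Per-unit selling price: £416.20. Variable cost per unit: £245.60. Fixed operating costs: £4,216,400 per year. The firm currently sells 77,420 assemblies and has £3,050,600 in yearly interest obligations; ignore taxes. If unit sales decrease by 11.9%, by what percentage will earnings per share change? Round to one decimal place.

At 77,420 units, contribution = 77,420 × £170.60 = £13,207,852.00.
Subtracting fixed costs: EBIT = £13,207,852.00 − £4,216,400 = £8,991,452.00.
After interest of £3,050,600.00, pre-tax earnings = £5,940,852.00.
DCL = total CM / (EBIT − I) = £13,207,852.00 / £5,940,852.00 = 2.2232.
EPS therefore changes by 2.2232 × (-11.9%) = -26.5%.

-26.5%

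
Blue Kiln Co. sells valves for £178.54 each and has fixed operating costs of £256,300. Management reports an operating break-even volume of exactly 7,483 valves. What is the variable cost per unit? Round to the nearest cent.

At break-even, FC = Q × (P − VC), so P − VC = £256,300 ÷ 7,483 = £34.2510.
Hence VC = price − CM = £178.54 − £34.2510 = £144.29.

£144.29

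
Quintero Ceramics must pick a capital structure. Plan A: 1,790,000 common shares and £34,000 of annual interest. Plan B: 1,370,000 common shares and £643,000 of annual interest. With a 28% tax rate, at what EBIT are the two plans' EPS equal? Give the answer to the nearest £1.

Set EPS_A = EPS_B: (EBIT − £34,000)(1 − 0.28) ÷ 1,790,000 = (EBIT − £643,000)(1 − 0.28) ÷ 1,370,000.
Cancelling (1 − t) and cross-multiplying: 1,370,000·(EBIT − 34,000) = 1,790,000·(EBIT − 643,000).
EBIT × (1,790,000 − 1,370,000) = 643,000 × 1,790,000 − 34,000 × 1,370,000 = 1,104,390,000,000, so EBIT = 1,104,390,000,000 ÷ 420,000 = 2,629,500.00.

£2,629,500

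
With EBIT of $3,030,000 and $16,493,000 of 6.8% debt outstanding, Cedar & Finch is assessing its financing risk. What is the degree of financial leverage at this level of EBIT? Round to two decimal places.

1.59

Interest = $1,121,524.00.
DFL = EBIT ÷ (EBIT − I) = $3,030,000 ÷ ($3,030,000 − $1,121,524.00) = $3,030,000 ÷ $1,908,476.00 = 1.5877.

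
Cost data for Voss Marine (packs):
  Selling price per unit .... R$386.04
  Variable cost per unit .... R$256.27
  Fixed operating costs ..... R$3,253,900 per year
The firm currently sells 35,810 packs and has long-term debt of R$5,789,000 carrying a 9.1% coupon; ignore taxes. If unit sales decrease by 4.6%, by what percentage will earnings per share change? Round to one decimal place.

At 35,810 units, contribution = 35,810 × R$129.77 = R$4,647,063.70.
Operating income = contribution − fixed costs = R$4,647,063.70 − R$3,253,900 = R$1,393,163.70.
After interest of R$526,799.00, pre-tax earnings = R$866,364.70.
Degree of combined leverage = contribution ÷ (EBIT − I) = R$4,647,063.70 ÷ R$866,364.70 = 5.3639.
%ΔEPS = DCL × %ΔSales = 5.3639 × -4.6% = -24.7%.

-24.7%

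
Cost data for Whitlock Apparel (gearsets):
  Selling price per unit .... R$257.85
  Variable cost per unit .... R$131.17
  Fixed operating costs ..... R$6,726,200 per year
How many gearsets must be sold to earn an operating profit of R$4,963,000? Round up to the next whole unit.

Contribution margin per unit = R$257.85 − R$131.17 = R$126.68.
Required volume = (fixed costs + target profit) ÷ CM = (R$6,726,200 + R$4,963,000) ÷ R$126.68 = 92,273.44, so 92,274 gearsets.

92,274 gearsets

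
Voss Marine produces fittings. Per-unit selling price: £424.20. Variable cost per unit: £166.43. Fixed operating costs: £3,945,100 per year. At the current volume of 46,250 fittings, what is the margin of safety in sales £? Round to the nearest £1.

£13,126,984

Contribution margin per unit = £424.20 − £166.43 = £257.77. Break-even units = £3,945,100 ÷ £257.77 = 15,304.73; break-even revenue = 15,304.73 × £424.20 = £6,492,266.05.
Current sales = 46,250 × £424.20 = £19,619,250.00.
Margin of safety = £19,619,250.00 − £6,492,266.05 = £13,126,984.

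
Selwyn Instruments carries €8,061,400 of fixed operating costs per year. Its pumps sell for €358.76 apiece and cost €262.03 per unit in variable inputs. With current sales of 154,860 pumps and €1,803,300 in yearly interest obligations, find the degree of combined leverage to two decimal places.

2.93

Total contribution margin = 154,860 × €96.73 = €14,979,607.80.
EBIT = €14,979,607.80 − €8,061,400 = €6,918,207.80. Interest = €1,803,300.00.
DOL = €14,979,607.80 ÷ €6,918,207.80 = 2.1652; DFL = €6,918,207.80 ÷ €5,114,907.80 = 1.3526.
DCL = DOL × DFL = 2.1652 × 1.3526 = 2.9286.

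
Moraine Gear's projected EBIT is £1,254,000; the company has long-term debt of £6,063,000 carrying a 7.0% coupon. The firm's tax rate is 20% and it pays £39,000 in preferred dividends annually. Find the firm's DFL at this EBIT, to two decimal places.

Interest = £424,410.00.
Preferred dividends grossed up pre-tax: £39,000 / (1 − 0.20) = £48,750.00.
DFL = EBIT ÷ [EBIT − I − D_p/(1−t)] = £1,254,000 ÷ [£1,254,000 − £424,410.00 − £48,750.00] = £1,254,000 ÷ £780,840.00 = 1.6060.

1.61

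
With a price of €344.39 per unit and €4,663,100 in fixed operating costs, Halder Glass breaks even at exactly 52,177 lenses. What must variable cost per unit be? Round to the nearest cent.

Contribution per unit must be FC / Q = €4,663,100 / 52,177 = €89.3708.
Hence VC = price − CM = €344.39 − €89.3708 = €255.02.

€255.02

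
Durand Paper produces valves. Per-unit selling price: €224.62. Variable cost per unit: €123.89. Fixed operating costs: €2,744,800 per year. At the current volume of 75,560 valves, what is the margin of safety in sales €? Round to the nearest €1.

Unit CM = price − variable cost = €224.62 − €123.89 = €100.73. Break-even units = €2,744,800 ÷ €100.73 = 27,249.08; break-even revenue = 27,249.08 × €224.62 = €6,120,688.73.
Actual sales revenue = 75,560 × €224.62 = €16,972,287.20.
Margin of safety = €16,972,287.20 − €6,120,688.73 = €10,851,598.

€10,851,598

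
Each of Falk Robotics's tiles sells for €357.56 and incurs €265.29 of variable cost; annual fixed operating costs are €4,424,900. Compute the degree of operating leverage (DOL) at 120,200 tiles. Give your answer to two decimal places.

Contribution at this volume is 120,200 × €92.27 = €11,090,854.00.
EBIT = €11,090,854.00 − €4,424,900 = €6,665,954.00.
So DOL = total CM / EBIT = €11,090,854.00 / €6,665,954.00 = 1.6638.

1.66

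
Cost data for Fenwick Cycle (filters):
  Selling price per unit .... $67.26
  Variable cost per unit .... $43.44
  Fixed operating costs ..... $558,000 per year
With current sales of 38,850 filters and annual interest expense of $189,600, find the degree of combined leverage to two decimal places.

5.20

At 38,850 units, contribution = 38,850 × $23.82 = $925,407.00.
Subtracting fixed costs: EBIT = $925,407.00 − $558,000 = $367,407.00. Interest = $189,600.00.
DOL = $925,407.00 ÷ $367,407.00 = 2.5188; DFL = $367,407.00 ÷ $177,807.00 = 2.0663.
DCL = DOL × DFL = 2.5188 × 2.0663 = 5.2046.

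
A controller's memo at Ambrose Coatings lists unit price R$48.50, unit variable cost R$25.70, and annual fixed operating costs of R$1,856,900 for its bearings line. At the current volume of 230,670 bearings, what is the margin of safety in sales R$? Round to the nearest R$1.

R$7,237,510

Each unit contributes R$48.50 − R$25.70 = R$22.80. Break-even units = R$1,856,900 ÷ R$22.80 = 81,442.98; break-even revenue = 81,442.98 × R$48.50 = R$3,949,984.65.
Current sales = 230,670 × R$48.50 = R$11,187,495.00.
Margin of safety = R$11,187,495.00 − R$3,949,984.65 = R$7,237,510.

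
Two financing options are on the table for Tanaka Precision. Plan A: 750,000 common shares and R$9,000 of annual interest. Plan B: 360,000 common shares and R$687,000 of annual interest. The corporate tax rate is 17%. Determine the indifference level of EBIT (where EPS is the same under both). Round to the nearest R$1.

R$1,312,846

Set EPS_A = EPS_B: (EBIT − R$9,000)(1 − 0.17) ÷ 750,000 = (EBIT − R$687,000)(1 − 0.17) ÷ 360,000.
Cancelling (1 − t) and cross-multiplying: 360,000·(EBIT − 9,000) = 750,000·(EBIT − 687,000).
EBIT × (750,000 − 360,000) = 687,000 × 750,000 − 9,000 × 360,000 = 512,010,000,000, so EBIT = 512,010,000,000 ÷ 390,000 = 1,312,846.15.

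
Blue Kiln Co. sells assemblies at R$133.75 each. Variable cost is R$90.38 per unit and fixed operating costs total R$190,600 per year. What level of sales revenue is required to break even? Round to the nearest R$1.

Contribution margin per unit = R$133.75 − R$90.38 = R$43.37, a CM ratio of R$43.37 ÷ R$133.75 = 0.3243.
Break-even revenue = fixed costs × price ÷ CM = R$190,600 × R$133.75 ÷ R$43.37 = R$587,797.

R$587,797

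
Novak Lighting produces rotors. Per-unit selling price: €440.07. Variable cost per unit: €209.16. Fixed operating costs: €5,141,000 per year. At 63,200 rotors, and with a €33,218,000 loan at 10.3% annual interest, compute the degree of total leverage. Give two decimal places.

At 63,200 units, contribution = 63,200 × €230.91 = €14,593,512.00.
Subtracting fixed costs: EBIT = €14,593,512.00 − €5,141,000 = €9,452,512.00. Interest = €3,421,454.00, so EBIT − I = €6,031,058.00.
DCL = contribution ÷ (EBIT − I) = €14,593,512.00 ÷ €6,031,058.00 = 2.4197.

2.42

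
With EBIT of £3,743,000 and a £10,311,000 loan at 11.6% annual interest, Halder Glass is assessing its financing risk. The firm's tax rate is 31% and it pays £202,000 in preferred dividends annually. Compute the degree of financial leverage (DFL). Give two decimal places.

1.66

Interest = £1,196,076.00.
Preferred dividends grossed up pre-tax: £202,000 / (1 − 0.31) = £292,753.62.
DFL = EBIT ÷ [EBIT − I − D_p/(1−t)] = £3,743,000 ÷ [£3,743,000 − £1,196,076.00 − £292,753.62] = £3,743,000 ÷ £2,254,170.38 = 1.6605.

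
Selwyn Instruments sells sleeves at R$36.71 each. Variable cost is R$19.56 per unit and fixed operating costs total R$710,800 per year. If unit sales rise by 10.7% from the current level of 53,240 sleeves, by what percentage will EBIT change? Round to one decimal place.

Contribution at this volume is 53,240 × R$17.15 = R$913,066.00.
Operating income = contribution − fixed costs = R$913,066.00 − R$710,800 = R$202,266.00.
So DOL = total CM / EBIT = R$913,066.00 / R$202,266.00 = 4.5142.
%ΔEBIT = DOL × %ΔSales = 4.5142 × +10.7% = +48.3%.

+48.3%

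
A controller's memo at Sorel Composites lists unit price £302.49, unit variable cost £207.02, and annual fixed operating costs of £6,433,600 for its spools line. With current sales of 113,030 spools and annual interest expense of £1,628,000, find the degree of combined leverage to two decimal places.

Total contribution margin = 113,030 × £95.47 = £10,790,974.10.
EBIT = £10,790,974.10 − £6,433,600 = £4,357,374.10. Interest = £1,628,000.00.
DOL = £10,790,974.10 ÷ £4,357,374.10 = 2.4765; DFL = £4,357,374.10 ÷ £2,729,374.10 = 1.5965.
Combined leverage = 2.4765 × 1.5965 = 3.9537.

3.95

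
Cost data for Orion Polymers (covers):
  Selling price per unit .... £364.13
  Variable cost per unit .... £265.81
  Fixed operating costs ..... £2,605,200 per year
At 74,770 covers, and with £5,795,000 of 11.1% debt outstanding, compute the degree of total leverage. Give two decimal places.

1.79

Total contribution margin = 74,770 × £98.32 = £7,351,386.40.
EBIT = £7,351,386.40 − £2,605,200 = £4,746,186.40. Interest = £643,245.00, so EBIT − I = £4,102,941.40.
DCL = contribution ÷ (EBIT − I) = £7,351,386.40 ÷ £4,102,941.40 = 1.7917.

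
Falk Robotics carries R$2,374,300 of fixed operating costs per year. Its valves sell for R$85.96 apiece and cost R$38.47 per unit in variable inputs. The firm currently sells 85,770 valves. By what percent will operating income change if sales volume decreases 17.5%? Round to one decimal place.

At 85,770 units, contribution = 85,770 × R$47.49 = R$4,073,217.30.
Operating income = contribution − fixed costs = R$4,073,217.30 − R$2,374,300 = R$1,698,917.30.
DOL = contribution ÷ EBIT = R$4,073,217.30 ÷ R$1,698,917.30 = 2.3975.
%ΔEBIT = DOL × %ΔSales = 2.3975 × -17.5% = -42.0%.

-42.0%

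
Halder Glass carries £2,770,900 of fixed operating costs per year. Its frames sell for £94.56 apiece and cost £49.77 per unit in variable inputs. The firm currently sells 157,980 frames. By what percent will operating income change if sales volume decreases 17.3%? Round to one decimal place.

-28.4%

Total contribution margin = 157,980 × £44.79 = £7,075,924.20.
Operating income = contribution − fixed costs = £7,075,924.20 − £2,770,900 = £4,305,024.20.
So DOL = total CM / EBIT = £7,075,924.20 / £4,305,024.20 = 1.6436.
So EBIT moves 1.6436 × (-17.3%) = -28.4%.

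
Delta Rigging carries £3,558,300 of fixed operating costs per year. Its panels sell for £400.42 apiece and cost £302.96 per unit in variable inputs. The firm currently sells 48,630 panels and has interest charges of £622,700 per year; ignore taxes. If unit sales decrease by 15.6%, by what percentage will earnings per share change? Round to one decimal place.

-132.4%

Contribution at this volume is 48,630 × £97.46 = £4,739,479.80.
Subtracting fixed costs: EBIT = £4,739,479.80 − £3,558,300 = £1,181,179.80.
After interest of £622,700.00, pre-tax earnings = £558,479.80.
Degree of combined leverage = contribution ÷ (EBIT − I) = £4,739,479.80 ÷ £558,479.80 = 8.4864.
%ΔEPS = DCL × %ΔSales = 8.4864 × -15.6% = -132.4%.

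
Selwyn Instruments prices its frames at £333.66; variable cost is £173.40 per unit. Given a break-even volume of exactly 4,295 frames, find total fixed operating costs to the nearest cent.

Unit CM = price − variable cost = £333.66 − £173.40 = £160.26.
Since BE = FC / CM, FC = 4,295 × £160.26 = £688,316.70.

£688,316.70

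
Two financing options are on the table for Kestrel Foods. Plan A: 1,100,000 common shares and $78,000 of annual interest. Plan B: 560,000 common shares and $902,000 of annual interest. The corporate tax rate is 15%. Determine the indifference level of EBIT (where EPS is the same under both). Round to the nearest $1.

At indifference, (EBIT − 78,000)(1 − t)/1,100,000 = (EBIT − 902,000)(1 − t)/560,000.
Cancelling (1 − t) and cross-multiplying: 560,000·(EBIT − 78,000) = 1,100,000·(EBIT − 902,000).
Solving, EBIT = (902,000·1,100,000 − 78,000·560,000) / (1,100,000 − 560,000) = 948,520,000,000 / 540,000 = 1,756,518.52.

$1,756,519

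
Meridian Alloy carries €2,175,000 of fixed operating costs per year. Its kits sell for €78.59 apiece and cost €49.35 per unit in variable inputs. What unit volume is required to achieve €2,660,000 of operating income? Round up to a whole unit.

Contribution margin per unit = €78.59 − €49.35 = €29.24.
Required volume = (fixed costs + target profit) ÷ CM = (€2,175,000 + €2,660,000) ÷ €29.24 = 165,355.68, so 165,356 kits.

165,356 kits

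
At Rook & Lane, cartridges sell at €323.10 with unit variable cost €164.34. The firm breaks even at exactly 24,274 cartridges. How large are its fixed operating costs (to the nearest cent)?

Unit CM = price − variable cost = €323.10 − €164.34 = €158.76.
Since BE = FC / CM, FC = 24,274 × €158.76 = €3,853,740.24.

€3,853,740.24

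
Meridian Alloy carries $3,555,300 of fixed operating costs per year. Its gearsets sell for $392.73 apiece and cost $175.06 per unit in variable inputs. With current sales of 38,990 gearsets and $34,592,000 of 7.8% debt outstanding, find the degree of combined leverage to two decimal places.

3.80

At 38,990 units, contribution = 38,990 × $217.67 = $8,486,953.30.
Operating income = contribution − fixed costs = $8,486,953.30 − $3,555,300 = $4,931,653.30. Interest = $2,698,176.00, so EBIT − I = $2,233,477.30.
Degree of total leverage = total CM / (EBIT − interest) = $8,486,953.30 / $2,233,477.30 = 3.7999.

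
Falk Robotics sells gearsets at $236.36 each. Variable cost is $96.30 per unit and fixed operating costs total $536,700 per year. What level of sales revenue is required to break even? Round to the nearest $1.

$905,715

CM per unit = $236.36 − $96.30 = $140.06; CM ratio = $140.06 / $236.36 = 0.5926.
Break-even revenue = fixed costs × price ÷ CM = $536,700 × $236.36 ÷ $140.06 = $905,715.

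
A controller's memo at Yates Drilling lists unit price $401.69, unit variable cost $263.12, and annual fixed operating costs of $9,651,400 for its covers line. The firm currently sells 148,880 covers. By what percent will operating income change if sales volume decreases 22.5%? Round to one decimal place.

-42.3%

Contribution at this volume is 148,880 × $138.57 = $20,630,301.60.
Subtracting fixed costs: EBIT = $20,630,301.60 − $9,651,400 = $10,978,901.60.
Degree of operating leverage = $20,630,301.60 / $10,978,901.60 = 1.8791.
So EBIT moves 1.8791 × (-22.5%) = -42.3%.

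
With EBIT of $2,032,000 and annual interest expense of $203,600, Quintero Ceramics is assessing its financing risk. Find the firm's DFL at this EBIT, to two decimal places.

1.11

Annual interest charges come to $203,600.00.
Degree of financial leverage = EBIT / (EBIT − interest) = $2,032,000 / $1,828,400.00 = 1.1114.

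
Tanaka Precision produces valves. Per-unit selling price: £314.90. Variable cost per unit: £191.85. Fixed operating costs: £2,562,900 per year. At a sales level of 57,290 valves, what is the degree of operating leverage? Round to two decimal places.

1.57

At 57,290 units, contribution = 57,290 × £123.05 = £7,049,534.50.
EBIT = £7,049,534.50 − £2,562,900 = £4,486,634.50.
Degree of operating leverage = £7,049,534.50 / £4,486,634.50 = 1.5712.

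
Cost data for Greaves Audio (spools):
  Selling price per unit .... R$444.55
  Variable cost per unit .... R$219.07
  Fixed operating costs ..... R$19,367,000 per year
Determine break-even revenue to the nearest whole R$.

Contribution margin per unit = R$444.55 − R$219.07 = R$225.48, a CM ratio of R$225.48 ÷ R$444.55 = 0.5072.
Break-even sales = FC ÷ CM ratio = R$19,367,000 × R$444.55 / R$225.48 = R$38,183,430.

R$38,183,430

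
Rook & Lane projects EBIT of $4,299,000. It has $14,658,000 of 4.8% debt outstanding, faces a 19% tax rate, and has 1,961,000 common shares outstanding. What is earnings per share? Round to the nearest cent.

Interest = $703,584.00, so EBT = $4,299,000 − $703,584.00 = $3,595,416.00.
After tax at 19%: net income = $3,595,416.00 × 0.81 = $2,912,286.96.
EPS = $2,912,286.96 ÷ 1,961,000 = $1.49.

$1.49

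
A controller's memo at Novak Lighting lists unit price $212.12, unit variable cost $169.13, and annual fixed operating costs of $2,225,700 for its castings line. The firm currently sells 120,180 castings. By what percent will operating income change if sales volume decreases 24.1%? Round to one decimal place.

-42.3%

At 120,180 units, contribution = 120,180 × $42.99 = $5,166,538.20.
Operating income = contribution − fixed costs = $5,166,538.20 − $2,225,700 = $2,940,838.20.
So DOL = total CM / EBIT = $5,166,538.20 / $2,940,838.20 = 1.7568.
So EBIT moves 1.7568 × (-24.1%) = -42.3%.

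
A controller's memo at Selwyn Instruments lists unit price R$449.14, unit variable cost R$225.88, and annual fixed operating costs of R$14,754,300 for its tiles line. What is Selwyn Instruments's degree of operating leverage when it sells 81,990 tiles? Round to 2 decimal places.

5.16

At 81,990 units, contribution = 81,990 × R$223.26 = R$18,305,087.40.
EBIT = R$18,305,087.40 − R$14,754,300 = R$3,550,787.40.
Degree of operating leverage = R$18,305,087.40 / R$3,550,787.40 = 5.1552.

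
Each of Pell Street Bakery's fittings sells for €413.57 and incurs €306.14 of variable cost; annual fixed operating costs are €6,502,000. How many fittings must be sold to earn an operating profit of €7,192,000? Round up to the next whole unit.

Contribution margin per unit = €413.57 − €306.14 = €107.43.
Required volume = (fixed costs + target profit) ÷ CM = (€6,502,000 + €7,192,000) ÷ €107.43 = 127,469.05, so 127,470 fittings.

127,470 fittings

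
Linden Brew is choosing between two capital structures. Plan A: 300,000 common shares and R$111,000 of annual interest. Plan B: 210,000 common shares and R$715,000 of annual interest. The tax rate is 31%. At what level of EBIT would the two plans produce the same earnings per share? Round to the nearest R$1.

R$2,124,333

At indifference, (EBIT − 111,000)(1 − t)/300,000 = (EBIT − 715,000)(1 − t)/210,000.
Cancelling (1 − t) and cross-multiplying: 210,000·(EBIT − 111,000) = 300,000·(EBIT − 715,000).
EBIT × (300,000 − 210,000) = 715,000 × 300,000 − 111,000 × 210,000 = 191,190,000,000, so EBIT = 191,190,000,000 ÷ 90,000 = 2,124,333.33.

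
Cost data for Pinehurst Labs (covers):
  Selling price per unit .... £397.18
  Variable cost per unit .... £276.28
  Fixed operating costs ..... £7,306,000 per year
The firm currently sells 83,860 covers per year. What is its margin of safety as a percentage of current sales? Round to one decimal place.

27.9%

Each unit contributes £397.18 − £276.28 = £120.90. Break-even units = £7,306,000 ÷ £120.90 = 60,430.11; break-even revenue = 60,430.11 × £397.18 = £24,001,630.11.
Current sales = 83,860 × £397.18 = £33,307,514.80.
Margin of safety = (£33,307,514.80 − £24,001,630.11) ÷ £33,307,514.80 = 27.9%.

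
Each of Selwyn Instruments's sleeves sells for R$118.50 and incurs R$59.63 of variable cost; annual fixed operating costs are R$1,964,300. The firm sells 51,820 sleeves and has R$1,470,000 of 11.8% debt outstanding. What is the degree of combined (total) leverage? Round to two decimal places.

Contribution at this volume is 51,820 × R$58.87 = R$3,050,643.40.
Subtracting fixed costs: EBIT = R$3,050,643.40 − R$1,964,300 = R$1,086,343.40. Interest = R$173,460.00, so EBIT − I = R$912,883.40.
Degree of total leverage = total CM / (EBIT − interest) = R$3,050,643.40 / R$912,883.40 = 3.3418.

3.34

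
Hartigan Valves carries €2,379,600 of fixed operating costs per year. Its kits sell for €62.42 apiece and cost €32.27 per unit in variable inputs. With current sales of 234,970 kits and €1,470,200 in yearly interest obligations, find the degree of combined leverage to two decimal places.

2.19

Total contribution margin = 234,970 × €30.15 = €7,084,345.50.
Subtracting fixed costs: EBIT = €7,084,345.50 − €2,379,600 = €4,704,745.50. Interest = €1,470,200.00.
DOL = €7,084,345.50 ÷ €4,704,745.50 = 1.5058; DFL = €4,704,745.50 ÷ €3,234,545.50 = 1.4545.
DCL = DOL × DFL = 1.5058 × 1.4545 = 2.1902.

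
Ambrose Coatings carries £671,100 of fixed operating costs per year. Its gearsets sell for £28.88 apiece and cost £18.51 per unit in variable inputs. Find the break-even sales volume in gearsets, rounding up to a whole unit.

64,716 gearsets

Unit CM = price − variable cost = £28.88 − £18.51 = £10.37.
Units to break even: £671,100 ÷ £10.37 = 64,715.53, rounded up to 64,716.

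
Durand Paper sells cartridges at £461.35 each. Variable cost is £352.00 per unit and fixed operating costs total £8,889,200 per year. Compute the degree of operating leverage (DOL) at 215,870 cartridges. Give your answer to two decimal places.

1.60

Total contribution margin = 215,870 × £109.35 = £23,605,384.50.
Subtracting fixed costs: EBIT = £23,605,384.50 − £8,889,200 = £14,716,184.50.
Degree of operating leverage = £23,605,384.50 / £14,716,184.50 = 1.6040.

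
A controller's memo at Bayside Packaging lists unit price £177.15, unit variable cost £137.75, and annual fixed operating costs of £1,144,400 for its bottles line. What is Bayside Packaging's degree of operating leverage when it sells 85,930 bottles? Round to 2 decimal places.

1.51

Total contribution margin = 85,930 × £39.40 = £3,385,642.00.
EBIT = £3,385,642.00 − £1,144,400 = £2,241,242.00.
DOL = contribution ÷ EBIT = £3,385,642.00 ÷ £2,241,242.00 = 1.5106.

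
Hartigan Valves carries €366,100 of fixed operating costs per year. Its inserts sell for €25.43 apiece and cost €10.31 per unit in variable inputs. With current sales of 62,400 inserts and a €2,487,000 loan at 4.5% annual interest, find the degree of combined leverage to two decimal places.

Contribution at this volume is 62,400 × €15.12 = €943,488.00.
Operating income = contribution − fixed costs = €943,488.00 − €366,100 = €577,388.00. Interest = €111,915.00, so EBIT − I = €465,473.00.
Degree of total leverage = total CM / (EBIT − interest) = €943,488.00 / €465,473.00 = 2.0269.

2.03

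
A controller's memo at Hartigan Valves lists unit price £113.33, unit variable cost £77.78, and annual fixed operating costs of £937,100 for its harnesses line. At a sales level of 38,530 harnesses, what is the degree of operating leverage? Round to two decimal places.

3.17

At 38,530 units, contribution = 38,530 × £35.55 = £1,369,741.50.
Subtracting fixed costs: EBIT = £1,369,741.50 − £937,100 = £432,641.50.
Degree of operating leverage = £1,369,741.50 / £432,641.50 = 3.1660.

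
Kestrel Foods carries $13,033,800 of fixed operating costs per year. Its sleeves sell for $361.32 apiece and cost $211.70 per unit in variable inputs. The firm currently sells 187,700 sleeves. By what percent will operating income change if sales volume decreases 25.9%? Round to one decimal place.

-48.3%

Contribution at this volume is 187,700 × $149.62 = $28,083,674.00.
EBIT = $28,083,674.00 − $13,033,800 = $15,049,874.00.
Degree of operating leverage = $28,083,674.00 / $15,049,874.00 = 1.8660.
%ΔEBIT = DOL × %ΔSales = 1.8660 × -25.9% = -48.3%.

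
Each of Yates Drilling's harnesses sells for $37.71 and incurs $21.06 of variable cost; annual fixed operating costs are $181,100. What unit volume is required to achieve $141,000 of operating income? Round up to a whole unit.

Unit CM = price − variable cost = $37.71 − $21.06 = $16.65.
Required volume = (fixed costs + target profit) ÷ CM = ($181,100 + $141,000) ÷ $16.65 = 19,345.35, so 19,346 harnesses.

19,346 harnesses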